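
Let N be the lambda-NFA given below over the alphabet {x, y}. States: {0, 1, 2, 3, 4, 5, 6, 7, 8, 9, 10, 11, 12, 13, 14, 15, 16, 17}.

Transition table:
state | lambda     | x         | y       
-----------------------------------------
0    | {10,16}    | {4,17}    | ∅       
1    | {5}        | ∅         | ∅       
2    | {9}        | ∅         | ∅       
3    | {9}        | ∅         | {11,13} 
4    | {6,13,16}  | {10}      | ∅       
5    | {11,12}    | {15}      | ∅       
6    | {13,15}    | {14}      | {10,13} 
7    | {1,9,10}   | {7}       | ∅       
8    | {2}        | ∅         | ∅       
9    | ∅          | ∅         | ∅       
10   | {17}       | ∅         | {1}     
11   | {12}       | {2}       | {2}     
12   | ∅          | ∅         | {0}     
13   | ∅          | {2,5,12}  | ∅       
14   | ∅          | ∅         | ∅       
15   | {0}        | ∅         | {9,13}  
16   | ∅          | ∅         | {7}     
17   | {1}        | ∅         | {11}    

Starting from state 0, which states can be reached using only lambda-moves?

Start with {0}.
From 0 via lambda: add 10, 16.
From 10 via lambda: add 17.
From 17 via lambda: add 1.
From 1 via lambda: add 5.
From 5 via lambda: add 11, 12.
No new states can be added; the closed set is {0, 1, 5, 10, 11, 12, 16, 17}.

{0, 1, 5, 10, 11, 12, 16, 17}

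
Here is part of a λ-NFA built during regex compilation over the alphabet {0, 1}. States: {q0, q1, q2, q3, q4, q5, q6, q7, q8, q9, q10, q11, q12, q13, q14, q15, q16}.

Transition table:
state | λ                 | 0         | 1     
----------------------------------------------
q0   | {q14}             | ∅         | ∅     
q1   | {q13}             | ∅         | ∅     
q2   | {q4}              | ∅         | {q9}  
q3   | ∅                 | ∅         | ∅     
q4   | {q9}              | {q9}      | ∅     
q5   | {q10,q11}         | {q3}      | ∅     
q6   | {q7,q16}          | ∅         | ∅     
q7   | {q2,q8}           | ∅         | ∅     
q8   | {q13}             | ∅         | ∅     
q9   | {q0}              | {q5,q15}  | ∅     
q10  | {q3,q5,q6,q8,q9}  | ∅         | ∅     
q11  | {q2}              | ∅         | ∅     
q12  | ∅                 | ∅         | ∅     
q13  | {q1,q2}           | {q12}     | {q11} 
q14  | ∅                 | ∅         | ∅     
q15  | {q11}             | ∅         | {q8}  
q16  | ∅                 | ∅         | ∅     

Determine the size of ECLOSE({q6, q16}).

11

Start with {q6, q16}.
From q6 via λ: add q7.
From q7 via λ: add q2, q8.
From q2 via λ: add q4.
From q8 via λ: add q13.
From q4 via λ: add q9.
From q13 via λ: add q1.
From q9 via λ: add q0.
From q0 via λ: add q14.
λ-closure = {q0, q1, q2, q4, q6, q7, q8, q9, q13, q14, q16}, which has 11 states.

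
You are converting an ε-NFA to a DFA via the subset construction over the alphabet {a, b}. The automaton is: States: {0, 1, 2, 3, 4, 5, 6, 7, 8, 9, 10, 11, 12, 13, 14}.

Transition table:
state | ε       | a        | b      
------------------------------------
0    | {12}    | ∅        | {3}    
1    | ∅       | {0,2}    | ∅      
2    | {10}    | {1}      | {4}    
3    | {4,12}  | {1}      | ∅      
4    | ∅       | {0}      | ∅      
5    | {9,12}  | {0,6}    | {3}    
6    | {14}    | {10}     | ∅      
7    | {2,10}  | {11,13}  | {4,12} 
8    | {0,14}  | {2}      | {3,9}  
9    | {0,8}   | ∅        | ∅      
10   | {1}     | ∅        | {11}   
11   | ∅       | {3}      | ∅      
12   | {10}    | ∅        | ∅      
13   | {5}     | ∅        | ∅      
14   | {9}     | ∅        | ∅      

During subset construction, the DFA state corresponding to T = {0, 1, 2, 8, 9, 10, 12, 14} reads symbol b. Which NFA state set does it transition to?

0 on b → {3}.
2 on b → {4}.
8 on b → {3, 9}.
10 on b → {11}.
No b-transition from 1, 9, 12, 14.
Union after reading b: {3, 4, 9, 11}.
Now take the ε-closure:
From 3 via ε: add 12.
From 9 via ε: add 0, 8.
From 8 via ε: add 14.
From 12 via ε: add 10.
From 10 via ε: add 1.
No new states can be added; the closed set is {0, 1, 3, 4, 8, 9, 10, 11, 12, 14}.

{0, 1, 3, 4, 8, 9, 10, 11, 12, 14}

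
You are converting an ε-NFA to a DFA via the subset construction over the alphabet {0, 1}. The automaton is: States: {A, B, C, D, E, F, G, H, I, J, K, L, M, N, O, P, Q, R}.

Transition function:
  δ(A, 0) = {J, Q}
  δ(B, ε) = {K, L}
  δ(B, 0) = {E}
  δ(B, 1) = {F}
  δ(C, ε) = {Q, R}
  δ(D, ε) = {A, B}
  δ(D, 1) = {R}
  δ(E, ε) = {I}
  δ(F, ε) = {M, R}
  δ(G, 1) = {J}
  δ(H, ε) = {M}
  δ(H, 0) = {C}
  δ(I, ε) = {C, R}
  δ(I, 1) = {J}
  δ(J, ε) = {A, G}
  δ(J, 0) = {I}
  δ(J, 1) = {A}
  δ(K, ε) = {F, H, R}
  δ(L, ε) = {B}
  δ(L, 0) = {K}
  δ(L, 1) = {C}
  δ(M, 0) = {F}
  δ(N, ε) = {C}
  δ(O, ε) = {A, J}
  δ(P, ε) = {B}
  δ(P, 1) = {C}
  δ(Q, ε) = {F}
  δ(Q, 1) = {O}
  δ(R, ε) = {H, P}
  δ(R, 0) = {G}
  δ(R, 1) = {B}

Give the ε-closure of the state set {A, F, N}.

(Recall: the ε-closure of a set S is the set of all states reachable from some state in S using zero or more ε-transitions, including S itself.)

Start with {A, F, N}.
From F via ε: add M, R.
From N via ε: add C.
From C via ε: add Q.
From R via ε: add H, P.
From P via ε: add B.
From B via ε: add K, L.
No new states can be added; the closed set is {A, B, C, F, H, K, L, M, N, P, Q, R}.

{A, B, C, F, H, K, L, M, N, P, Q, R}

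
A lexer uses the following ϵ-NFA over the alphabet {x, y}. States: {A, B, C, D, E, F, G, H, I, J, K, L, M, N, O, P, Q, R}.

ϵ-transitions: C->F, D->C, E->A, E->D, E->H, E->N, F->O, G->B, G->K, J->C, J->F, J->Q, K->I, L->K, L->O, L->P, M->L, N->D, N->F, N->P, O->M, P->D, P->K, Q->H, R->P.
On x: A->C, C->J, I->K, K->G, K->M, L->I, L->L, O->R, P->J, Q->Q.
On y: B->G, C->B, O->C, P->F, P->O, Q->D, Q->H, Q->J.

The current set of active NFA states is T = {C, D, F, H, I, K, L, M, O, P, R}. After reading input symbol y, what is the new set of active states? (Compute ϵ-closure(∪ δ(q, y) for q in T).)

{B, C, D, F, I, K, L, M, O, P}

C on y → {B}.
O on y → {C}.
P on y → {F, O}.
No y-transition from D, F, H, I, K, L, M, R.
Union after reading y: {B, C, F, O}.
Now take the ϵ-closure:
From O via ϵ: add M.
From M via ϵ: add L.
From L via ϵ: add K, P.
From K via ϵ: add I.
From P via ϵ: add D.
No new states can be added; the closed set is {B, C, D, F, I, K, L, M, O, P}.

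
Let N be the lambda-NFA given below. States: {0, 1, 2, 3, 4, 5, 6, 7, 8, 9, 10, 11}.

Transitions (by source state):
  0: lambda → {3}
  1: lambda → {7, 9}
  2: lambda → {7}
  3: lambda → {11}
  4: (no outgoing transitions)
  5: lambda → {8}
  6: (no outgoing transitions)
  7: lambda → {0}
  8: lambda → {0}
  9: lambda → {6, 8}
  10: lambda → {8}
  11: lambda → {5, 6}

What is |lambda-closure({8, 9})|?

7

Start with {8, 9}.
From 8 via lambda: add 0.
From 9 via lambda: add 6.
From 0 via lambda: add 3.
From 3 via lambda: add 11.
From 11 via lambda: add 5.
lambda-closure = {0, 3, 5, 6, 8, 9, 11}, which has 7 states.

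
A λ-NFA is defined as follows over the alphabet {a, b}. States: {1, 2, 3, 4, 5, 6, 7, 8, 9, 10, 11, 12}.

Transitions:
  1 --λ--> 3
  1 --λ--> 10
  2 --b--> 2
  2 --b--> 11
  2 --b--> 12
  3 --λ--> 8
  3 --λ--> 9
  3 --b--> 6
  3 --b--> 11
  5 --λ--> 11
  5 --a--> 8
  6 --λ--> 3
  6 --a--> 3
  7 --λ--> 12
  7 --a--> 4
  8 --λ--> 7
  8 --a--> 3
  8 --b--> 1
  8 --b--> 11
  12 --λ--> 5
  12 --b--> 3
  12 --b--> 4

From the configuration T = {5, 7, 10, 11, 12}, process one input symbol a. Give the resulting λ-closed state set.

5 on a → {8}.
7 on a → {4}.
No a-transition from 10, 11, 12.
Union after reading a: {4, 8}.
Now take the λ-closure:
From 8 via λ: add 7.
From 7 via λ: add 12.
From 12 via λ: add 5.
From 5 via λ: add 11.
No new states can be added; the closed set is {4, 5, 7, 8, 11, 12}.

{4, 5, 7, 8, 11, 12}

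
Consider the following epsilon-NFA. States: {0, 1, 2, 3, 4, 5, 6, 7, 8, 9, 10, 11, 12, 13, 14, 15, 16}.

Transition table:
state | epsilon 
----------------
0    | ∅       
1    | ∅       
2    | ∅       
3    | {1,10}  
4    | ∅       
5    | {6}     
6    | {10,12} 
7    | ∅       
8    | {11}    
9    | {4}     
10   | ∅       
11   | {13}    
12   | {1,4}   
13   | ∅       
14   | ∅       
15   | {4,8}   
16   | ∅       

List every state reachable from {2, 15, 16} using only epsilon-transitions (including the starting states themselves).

Start with {2, 15, 16}.
From 15 via epsilon: add 4, 8.
From 8 via epsilon: add 11.
From 11 via epsilon: add 13.
No new states can be added; the closed set is {2, 4, 8, 11, 13, 15, 16}.

{2, 4, 8, 11, 13, 15, 16}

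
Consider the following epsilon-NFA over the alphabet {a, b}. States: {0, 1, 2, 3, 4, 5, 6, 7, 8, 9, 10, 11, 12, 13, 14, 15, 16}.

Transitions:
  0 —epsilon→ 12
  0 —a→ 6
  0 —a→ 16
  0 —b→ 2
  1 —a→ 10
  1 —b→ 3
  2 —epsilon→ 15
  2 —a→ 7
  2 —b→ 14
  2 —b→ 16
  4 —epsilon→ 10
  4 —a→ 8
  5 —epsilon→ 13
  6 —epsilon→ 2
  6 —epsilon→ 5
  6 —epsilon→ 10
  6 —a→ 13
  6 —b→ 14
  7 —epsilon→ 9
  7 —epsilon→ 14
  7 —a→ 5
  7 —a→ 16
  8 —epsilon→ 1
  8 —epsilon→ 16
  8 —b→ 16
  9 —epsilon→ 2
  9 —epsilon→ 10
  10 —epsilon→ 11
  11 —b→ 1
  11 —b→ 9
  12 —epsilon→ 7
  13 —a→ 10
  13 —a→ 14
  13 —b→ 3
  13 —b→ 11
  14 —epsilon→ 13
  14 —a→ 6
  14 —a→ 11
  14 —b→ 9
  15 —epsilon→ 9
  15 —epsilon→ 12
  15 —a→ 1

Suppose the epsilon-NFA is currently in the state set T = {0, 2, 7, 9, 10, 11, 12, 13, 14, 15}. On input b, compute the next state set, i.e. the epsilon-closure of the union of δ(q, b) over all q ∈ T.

0 on b → {2}.
2 on b → {14, 16}.
11 on b → {1, 9}.
13 on b → {3, 11}.
14 on b → {9}.
No b-transition from 7, 9, 10, 12, 15.
Union after reading b: {1, 2, 3, 9, 11, 14, 16}.
Now take the epsilon-closure:
From 2 via epsilon: add 15.
From 9 via epsilon: add 10.
From 14 via epsilon: add 13.
From 15 via epsilon: add 12.
From 12 via epsilon: add 7.
No new states can be added; the closed set is {1, 2, 3, 7, 9, 10, 11, 12, 13, 14, 15, 16}.

{1, 2, 3, 7, 9, 10, 11, 12, 13, 14, 15, 16}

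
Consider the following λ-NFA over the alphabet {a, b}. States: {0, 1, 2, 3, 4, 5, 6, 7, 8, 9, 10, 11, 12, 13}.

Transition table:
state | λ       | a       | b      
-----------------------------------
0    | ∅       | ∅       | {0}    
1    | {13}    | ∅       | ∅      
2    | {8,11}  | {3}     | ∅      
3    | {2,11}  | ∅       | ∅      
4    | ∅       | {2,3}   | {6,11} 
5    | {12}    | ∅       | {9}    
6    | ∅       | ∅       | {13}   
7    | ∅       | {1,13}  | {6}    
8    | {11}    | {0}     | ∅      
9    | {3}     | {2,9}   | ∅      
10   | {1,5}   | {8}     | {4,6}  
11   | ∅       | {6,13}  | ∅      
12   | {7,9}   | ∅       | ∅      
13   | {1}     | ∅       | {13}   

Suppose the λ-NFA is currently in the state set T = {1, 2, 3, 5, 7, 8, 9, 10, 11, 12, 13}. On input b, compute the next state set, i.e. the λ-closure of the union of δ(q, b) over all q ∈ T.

5 on b → {9}.
7 on b → {6}.
10 on b → {4, 6}.
13 on b → {13}.
No b-transition from 1, 2, 3, 8, 9, 11, 12.
Union after reading b: {4, 6, 9, 13}.
Now take the λ-closure:
From 9 via λ: add 3.
From 13 via λ: add 1.
From 3 via λ: add 2, 11.
From 2 via λ: add 8.
No new states can be added; the closed set is {1, 2, 3, 4, 6, 8, 9, 11, 13}.

{1, 2, 3, 4, 6, 8, 9, 11, 13}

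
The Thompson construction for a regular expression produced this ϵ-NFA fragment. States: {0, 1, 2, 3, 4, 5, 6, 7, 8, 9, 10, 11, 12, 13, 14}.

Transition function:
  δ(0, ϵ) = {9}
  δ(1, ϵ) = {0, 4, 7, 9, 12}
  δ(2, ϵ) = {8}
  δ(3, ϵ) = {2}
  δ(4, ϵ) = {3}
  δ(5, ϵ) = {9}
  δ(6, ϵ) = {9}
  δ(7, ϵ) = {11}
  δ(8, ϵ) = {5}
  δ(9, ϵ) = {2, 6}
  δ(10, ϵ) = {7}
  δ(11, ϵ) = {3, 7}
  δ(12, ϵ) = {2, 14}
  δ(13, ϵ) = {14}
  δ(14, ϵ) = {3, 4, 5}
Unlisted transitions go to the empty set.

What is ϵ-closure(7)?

{2, 3, 5, 6, 7, 8, 9, 11}

Start with {7}.
From 7 via ϵ: add 11.
From 11 via ϵ: add 3.
From 3 via ϵ: add 2.
From 2 via ϵ: add 8.
From 8 via ϵ: add 5.
From 5 via ϵ: add 9.
From 9 via ϵ: add 6.
No new states can be added; the closed set is {2, 3, 5, 6, 7, 8, 9, 11}.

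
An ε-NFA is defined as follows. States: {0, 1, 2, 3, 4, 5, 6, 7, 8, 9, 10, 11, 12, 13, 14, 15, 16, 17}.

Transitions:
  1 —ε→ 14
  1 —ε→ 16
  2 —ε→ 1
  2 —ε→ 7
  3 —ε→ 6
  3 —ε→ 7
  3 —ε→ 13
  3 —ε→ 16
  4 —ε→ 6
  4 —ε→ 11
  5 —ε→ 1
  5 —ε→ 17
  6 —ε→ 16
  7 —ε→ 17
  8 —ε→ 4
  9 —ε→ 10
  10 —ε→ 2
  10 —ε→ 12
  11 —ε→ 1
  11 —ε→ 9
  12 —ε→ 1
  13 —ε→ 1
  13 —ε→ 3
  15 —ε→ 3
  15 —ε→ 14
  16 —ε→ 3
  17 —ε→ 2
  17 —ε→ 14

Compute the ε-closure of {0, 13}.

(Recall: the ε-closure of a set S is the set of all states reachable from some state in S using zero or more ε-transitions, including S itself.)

Start with {0, 13}.
From 13 via ε: add 1, 3.
From 1 via ε: add 14, 16.
From 3 via ε: add 6, 7.
From 7 via ε: add 17.
From 17 via ε: add 2.
No new states can be added; the closed set is {0, 1, 2, 3, 6, 7, 13, 14, 16, 17}.

{0, 1, 2, 3, 6, 7, 13, 14, 16, 17}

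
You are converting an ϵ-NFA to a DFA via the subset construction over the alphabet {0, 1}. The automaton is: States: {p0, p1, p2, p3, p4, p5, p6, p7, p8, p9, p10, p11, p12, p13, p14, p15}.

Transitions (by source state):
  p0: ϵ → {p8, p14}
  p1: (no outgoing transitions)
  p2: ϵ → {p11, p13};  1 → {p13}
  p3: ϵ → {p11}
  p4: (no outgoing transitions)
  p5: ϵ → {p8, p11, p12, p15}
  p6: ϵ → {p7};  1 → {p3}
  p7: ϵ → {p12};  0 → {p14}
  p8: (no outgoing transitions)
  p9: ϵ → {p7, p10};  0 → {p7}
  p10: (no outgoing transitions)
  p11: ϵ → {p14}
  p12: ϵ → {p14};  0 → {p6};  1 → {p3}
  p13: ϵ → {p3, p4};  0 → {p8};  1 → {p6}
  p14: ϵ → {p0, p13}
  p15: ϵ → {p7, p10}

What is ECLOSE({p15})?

{p0, p3, p4, p7, p8, p10, p11, p12, p13, p14, p15}

Start with {p15}.
From p15 via ϵ: add p7, p10.
From p7 via ϵ: add p12.
From p12 via ϵ: add p14.
From p14 via ϵ: add p0, p13.
From p0 via ϵ: add p8.
From p13 via ϵ: add p3, p4.
From p3 via ϵ: add p11.
No new states can be added; the closed set is {p0, p3, p4, p7, p8, p10, p11, p12, p13, p14, p15}.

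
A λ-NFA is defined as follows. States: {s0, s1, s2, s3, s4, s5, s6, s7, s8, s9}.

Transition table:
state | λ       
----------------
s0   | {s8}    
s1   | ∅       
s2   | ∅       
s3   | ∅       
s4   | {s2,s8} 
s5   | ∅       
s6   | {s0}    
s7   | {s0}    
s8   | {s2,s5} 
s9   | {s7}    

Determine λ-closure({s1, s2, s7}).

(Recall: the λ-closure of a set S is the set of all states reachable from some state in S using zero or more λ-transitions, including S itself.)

{s0, s1, s2, s5, s7, s8}

Start with {s1, s2, s7}.
From s7 via λ: add s0.
From s0 via λ: add s8.
From s8 via λ: add s5.
No new states can be added; the closed set is {s0, s1, s2, s5, s7, s8}.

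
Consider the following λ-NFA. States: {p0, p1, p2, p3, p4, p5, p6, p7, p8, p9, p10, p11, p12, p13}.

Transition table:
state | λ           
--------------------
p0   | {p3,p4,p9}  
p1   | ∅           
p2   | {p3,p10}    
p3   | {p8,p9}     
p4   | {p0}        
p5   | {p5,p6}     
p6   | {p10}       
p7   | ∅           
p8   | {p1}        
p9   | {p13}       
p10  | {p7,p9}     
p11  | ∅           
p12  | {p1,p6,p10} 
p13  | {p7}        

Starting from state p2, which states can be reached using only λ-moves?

{p1, p2, p3, p7, p8, p9, p10, p13}

Start with {p2}.
From p2 via λ: add p3, p10.
From p3 via λ: add p8, p9.
From p10 via λ: add p7.
From p8 via λ: add p1.
From p9 via λ: add p13.
No new states can be added; the closed set is {p1, p2, p3, p7, p8, p9, p10, p13}.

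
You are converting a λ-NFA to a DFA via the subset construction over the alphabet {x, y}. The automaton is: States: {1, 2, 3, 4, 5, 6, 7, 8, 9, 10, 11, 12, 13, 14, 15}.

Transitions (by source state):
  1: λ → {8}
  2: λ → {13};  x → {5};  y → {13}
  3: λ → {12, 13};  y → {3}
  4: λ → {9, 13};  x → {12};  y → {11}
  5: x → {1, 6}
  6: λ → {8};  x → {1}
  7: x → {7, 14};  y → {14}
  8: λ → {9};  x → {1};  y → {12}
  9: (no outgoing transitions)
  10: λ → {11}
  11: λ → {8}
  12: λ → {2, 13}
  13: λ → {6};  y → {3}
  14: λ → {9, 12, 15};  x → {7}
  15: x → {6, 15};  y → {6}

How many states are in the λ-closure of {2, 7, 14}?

Start with {2, 7, 14}.
From 2 via λ: add 13.
From 14 via λ: add 9, 12, 15.
From 13 via λ: add 6.
From 6 via λ: add 8.
λ-closure = {2, 6, 7, 8, 9, 12, 13, 14, 15}, which has 9 states.

9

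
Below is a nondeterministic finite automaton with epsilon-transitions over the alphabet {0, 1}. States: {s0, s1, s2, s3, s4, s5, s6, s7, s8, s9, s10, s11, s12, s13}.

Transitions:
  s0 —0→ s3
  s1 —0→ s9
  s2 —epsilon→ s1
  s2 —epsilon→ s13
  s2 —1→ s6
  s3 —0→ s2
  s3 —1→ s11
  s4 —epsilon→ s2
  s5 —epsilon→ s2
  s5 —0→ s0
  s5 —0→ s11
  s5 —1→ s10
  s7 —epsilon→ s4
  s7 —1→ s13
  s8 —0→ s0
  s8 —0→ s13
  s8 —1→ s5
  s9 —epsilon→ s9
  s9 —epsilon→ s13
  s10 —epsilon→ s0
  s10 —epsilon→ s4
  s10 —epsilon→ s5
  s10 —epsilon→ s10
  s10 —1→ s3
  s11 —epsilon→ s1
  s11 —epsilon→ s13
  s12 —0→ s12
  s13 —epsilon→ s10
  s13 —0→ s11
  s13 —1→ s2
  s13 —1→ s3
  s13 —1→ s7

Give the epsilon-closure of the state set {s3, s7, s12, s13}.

{s0, s1, s2, s3, s4, s5, s7, s10, s12, s13}

Start with {s3, s7, s12, s13}.
From s7 via epsilon: add s4.
From s13 via epsilon: add s10.
From s4 via epsilon: add s2.
From s10 via epsilon: add s0, s5.
From s2 via epsilon: add s1.
No new states can be added; the closed set is {s0, s1, s2, s3, s4, s5, s7, s10, s12, s13}.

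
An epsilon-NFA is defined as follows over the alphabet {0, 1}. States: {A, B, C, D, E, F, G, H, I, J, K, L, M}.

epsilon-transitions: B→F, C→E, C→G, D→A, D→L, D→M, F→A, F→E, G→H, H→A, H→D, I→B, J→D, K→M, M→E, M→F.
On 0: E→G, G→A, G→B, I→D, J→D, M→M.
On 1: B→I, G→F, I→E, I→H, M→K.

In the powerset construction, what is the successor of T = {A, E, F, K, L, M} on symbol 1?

{A, E, F, K, M}

M on 1 → {K}.
No 1-transition from A, E, F, K, L.
Union after reading 1: {K}.
Now take the epsilon-closure:
From K via epsilon: add M.
From M via epsilon: add E, F.
From F via epsilon: add A.
No new states can be added; the closed set is {A, E, F, K, M}.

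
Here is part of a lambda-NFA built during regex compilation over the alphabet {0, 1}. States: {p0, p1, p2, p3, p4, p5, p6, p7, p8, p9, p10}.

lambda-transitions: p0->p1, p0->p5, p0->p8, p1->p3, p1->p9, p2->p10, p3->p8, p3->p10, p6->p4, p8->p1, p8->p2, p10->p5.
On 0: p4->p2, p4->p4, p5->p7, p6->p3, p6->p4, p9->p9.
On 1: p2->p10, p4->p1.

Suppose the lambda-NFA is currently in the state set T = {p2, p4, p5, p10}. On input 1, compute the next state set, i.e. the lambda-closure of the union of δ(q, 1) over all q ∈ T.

{p1, p2, p3, p5, p8, p9, p10}

p2 on 1 → {p10}.
p4 on 1 → {p1}.
No 1-transition from p5, p10.
Union after reading 1: {p1, p10}.
Now take the lambda-closure:
From p1 via lambda: add p3, p9.
From p10 via lambda: add p5.
From p3 via lambda: add p8.
From p8 via lambda: add p2.
No new states can be added; the closed set is {p1, p2, p3, p5, p8, p9, p10}.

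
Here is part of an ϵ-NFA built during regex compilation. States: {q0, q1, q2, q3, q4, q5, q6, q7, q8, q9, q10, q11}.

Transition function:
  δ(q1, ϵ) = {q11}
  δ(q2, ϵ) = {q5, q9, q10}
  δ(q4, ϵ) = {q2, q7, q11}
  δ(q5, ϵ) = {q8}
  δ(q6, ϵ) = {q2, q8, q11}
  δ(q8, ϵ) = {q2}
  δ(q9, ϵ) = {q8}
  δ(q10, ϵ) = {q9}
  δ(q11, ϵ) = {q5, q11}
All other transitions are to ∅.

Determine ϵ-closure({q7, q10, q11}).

Start with {q7, q10, q11}.
From q10 via ϵ: add q9.
From q11 via ϵ: add q5.
From q5 via ϵ: add q8.
From q8 via ϵ: add q2.
No new states can be added; the closed set is {q2, q5, q7, q8, q9, q10, q11}.

{q2, q5, q7, q8, q9, q10, q11}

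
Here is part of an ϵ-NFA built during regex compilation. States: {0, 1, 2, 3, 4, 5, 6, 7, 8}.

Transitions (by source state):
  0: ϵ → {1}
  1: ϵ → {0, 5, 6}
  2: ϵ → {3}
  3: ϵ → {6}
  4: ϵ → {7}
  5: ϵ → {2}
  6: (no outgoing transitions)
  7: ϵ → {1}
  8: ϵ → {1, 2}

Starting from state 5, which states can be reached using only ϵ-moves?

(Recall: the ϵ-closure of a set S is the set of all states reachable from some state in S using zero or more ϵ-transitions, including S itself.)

Start with {5}.
From 5 via ϵ: add 2.
From 2 via ϵ: add 3.
From 3 via ϵ: add 6.
No new states can be added; the closed set is {2, 3, 5, 6}.

{2, 3, 5, 6}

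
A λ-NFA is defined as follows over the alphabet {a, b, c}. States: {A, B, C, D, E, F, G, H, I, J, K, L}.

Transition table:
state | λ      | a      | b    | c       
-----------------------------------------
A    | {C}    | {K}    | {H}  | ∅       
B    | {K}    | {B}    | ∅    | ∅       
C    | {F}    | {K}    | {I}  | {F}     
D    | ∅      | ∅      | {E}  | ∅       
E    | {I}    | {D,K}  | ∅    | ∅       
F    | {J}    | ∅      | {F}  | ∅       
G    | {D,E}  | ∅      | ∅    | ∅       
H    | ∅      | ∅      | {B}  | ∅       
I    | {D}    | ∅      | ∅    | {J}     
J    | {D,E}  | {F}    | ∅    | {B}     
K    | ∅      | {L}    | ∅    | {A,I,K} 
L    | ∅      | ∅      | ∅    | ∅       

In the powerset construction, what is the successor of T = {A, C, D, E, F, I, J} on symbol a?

A on a → {K}.
C on a → {K}.
E on a → {D, K}.
J on a → {F}.
No a-transition from D, F, I.
Union after reading a: {D, F, K}.
Now take the λ-closure:
From F via λ: add J.
From J via λ: add E.
From E via λ: add I.
No new states can be added; the closed set is {D, E, F, I, J, K}.

{D, E, F, I, J, K}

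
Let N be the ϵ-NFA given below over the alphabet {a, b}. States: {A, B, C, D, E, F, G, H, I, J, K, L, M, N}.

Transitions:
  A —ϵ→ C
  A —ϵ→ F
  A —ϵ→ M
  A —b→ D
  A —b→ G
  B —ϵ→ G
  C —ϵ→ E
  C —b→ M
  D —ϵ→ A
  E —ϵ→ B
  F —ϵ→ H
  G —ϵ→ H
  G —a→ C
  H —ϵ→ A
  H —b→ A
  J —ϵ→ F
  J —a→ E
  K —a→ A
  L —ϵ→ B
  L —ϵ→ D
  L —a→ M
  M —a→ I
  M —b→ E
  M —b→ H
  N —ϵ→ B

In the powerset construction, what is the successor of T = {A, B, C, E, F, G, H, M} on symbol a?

{A, B, C, E, F, G, H, I, M}

G on a → {C}.
M on a → {I}.
No a-transition from A, B, C, E, F, H.
Union after reading a: {C, I}.
Now take the ϵ-closure:
From C via ϵ: add E.
From E via ϵ: add B.
From B via ϵ: add G.
From G via ϵ: add H.
From H via ϵ: add A.
From A via ϵ: add F, M.
No new states can be added; the closed set is {A, B, C, E, F, G, H, I, M}.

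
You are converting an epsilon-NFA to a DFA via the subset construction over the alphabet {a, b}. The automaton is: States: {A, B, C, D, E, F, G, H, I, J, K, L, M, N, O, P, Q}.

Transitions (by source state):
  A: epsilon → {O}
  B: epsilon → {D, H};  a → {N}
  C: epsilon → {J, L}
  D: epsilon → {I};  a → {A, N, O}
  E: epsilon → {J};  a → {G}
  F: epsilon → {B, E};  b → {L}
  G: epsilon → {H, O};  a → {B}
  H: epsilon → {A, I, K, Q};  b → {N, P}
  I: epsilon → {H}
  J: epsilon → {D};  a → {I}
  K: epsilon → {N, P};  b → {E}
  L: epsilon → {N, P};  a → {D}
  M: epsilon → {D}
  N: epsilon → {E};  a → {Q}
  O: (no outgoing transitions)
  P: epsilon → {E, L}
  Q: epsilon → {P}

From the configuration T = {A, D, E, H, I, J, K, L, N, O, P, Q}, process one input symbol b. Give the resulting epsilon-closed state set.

{A, D, E, H, I, J, K, L, N, O, P, Q}

H on b → {N, P}.
K on b → {E}.
No b-transition from A, D, E, I, J, L, N, O, P, Q.
Union after reading b: {E, N, P}.
Now take the epsilon-closure:
From E via epsilon: add J.
From P via epsilon: add L.
From J via epsilon: add D.
From D via epsilon: add I.
From I via epsilon: add H.
From H via epsilon: add A, K, Q.
From A via epsilon: add O.
No new states can be added; the closed set is {A, D, E, H, I, J, K, L, N, O, P, Q}.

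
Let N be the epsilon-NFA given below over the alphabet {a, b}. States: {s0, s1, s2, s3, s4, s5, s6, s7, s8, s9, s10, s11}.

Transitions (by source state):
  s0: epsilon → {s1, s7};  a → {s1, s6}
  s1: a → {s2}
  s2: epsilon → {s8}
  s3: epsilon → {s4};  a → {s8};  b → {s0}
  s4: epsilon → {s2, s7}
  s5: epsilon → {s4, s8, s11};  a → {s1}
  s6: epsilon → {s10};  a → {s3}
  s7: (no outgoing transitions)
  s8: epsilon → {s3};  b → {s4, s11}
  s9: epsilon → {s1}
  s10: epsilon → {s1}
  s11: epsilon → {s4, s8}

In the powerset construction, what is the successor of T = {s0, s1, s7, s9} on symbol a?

{s1, s2, s3, s4, s6, s7, s8, s10}

s0 on a → {s1, s6}.
s1 on a → {s2}.
No a-transition from s7, s9.
Union after reading a: {s1, s2, s6}.
Now take the epsilon-closure:
From s2 via epsilon: add s8.
From s6 via epsilon: add s10.
From s8 via epsilon: add s3.
From s3 via epsilon: add s4.
From s4 via epsilon: add s7.
No new states can be added; the closed set is {s1, s2, s3, s4, s6, s7, s8, s10}.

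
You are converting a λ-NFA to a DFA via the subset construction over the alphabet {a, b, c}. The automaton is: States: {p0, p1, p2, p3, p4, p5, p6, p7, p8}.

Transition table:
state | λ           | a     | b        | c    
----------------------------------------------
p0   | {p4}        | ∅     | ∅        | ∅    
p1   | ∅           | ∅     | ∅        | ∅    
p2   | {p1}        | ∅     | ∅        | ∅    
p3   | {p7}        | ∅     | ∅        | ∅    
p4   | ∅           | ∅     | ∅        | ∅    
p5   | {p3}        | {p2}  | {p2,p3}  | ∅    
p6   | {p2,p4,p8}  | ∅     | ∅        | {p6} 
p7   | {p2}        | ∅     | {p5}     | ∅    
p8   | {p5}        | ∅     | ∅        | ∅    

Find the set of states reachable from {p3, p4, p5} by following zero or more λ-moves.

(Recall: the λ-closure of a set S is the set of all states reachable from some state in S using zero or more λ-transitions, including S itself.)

{p1, p2, p3, p4, p5, p7}

Start with {p3, p4, p5}.
From p3 via λ: add p7.
From p7 via λ: add p2.
From p2 via λ: add p1.
No new states can be added; the closed set is {p1, p2, p3, p4, p5, p7}.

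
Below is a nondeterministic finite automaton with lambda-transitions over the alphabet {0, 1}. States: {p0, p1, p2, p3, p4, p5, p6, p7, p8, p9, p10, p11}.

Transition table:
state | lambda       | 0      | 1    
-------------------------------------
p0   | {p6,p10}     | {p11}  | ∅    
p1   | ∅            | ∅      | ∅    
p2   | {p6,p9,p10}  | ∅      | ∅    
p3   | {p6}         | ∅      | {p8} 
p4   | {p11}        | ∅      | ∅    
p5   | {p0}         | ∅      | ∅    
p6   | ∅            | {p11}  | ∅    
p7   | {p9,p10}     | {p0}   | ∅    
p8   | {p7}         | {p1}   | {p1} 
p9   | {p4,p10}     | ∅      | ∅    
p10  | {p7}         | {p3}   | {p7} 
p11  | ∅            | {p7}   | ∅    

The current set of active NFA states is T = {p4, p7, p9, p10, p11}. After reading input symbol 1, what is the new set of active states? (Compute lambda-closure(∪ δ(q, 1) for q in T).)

{p4, p7, p9, p10, p11}

p10 on 1 → {p7}.
No 1-transition from p4, p7, p9, p11.
Union after reading 1: {p7}.
Now take the lambda-closure:
From p7 via lambda: add p9, p10.
From p9 via lambda: add p4.
From p4 via lambda: add p11.
No new states can be added; the closed set is {p4, p7, p9, p10, p11}.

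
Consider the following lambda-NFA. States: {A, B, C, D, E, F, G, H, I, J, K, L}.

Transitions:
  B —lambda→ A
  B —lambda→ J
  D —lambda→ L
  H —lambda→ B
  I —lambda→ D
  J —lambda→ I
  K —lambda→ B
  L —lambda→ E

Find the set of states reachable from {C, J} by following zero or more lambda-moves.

{C, D, E, I, J, L}

Start with {C, J}.
From J via lambda: add I.
From I via lambda: add D.
From D via lambda: add L.
From L via lambda: add E.
No new states can be added; the closed set is {C, D, E, I, J, L}.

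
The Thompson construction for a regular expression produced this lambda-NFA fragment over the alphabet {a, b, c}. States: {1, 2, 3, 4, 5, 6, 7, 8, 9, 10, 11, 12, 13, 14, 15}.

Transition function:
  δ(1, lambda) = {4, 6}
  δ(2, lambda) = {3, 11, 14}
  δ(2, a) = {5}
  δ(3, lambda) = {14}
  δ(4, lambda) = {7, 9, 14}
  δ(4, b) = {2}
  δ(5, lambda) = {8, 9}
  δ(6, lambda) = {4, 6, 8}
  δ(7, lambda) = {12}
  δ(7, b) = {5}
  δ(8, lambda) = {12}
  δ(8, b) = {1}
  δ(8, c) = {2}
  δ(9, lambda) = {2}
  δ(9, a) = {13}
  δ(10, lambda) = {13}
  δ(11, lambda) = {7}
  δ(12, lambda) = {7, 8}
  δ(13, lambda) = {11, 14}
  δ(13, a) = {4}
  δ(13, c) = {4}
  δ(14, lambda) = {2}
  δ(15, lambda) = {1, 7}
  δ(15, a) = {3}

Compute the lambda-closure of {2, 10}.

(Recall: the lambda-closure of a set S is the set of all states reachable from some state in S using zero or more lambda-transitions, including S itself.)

Start with {2, 10}.
From 2 via lambda: add 3, 11, 14.
From 10 via lambda: add 13.
From 11 via lambda: add 7.
From 7 via lambda: add 12.
From 12 via lambda: add 8.
No new states can be added; the closed set is {2, 3, 7, 8, 10, 11, 12, 13, 14}.

{2, 3, 7, 8, 10, 11, 12, 13, 14}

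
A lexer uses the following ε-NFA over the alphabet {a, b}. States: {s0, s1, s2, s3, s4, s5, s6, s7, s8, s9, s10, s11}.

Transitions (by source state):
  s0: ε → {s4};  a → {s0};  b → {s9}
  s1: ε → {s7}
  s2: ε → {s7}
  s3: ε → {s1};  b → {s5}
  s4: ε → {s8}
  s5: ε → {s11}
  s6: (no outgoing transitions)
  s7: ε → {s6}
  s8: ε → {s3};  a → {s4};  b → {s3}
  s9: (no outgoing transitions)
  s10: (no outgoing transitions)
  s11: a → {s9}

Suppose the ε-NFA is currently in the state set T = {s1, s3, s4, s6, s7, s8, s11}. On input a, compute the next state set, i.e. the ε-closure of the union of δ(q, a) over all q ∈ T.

s8 on a → {s4}.
s11 on a → {s9}.
No a-transition from s1, s3, s4, s6, s7.
Union after reading a: {s4, s9}.
Now take the ε-closure:
From s4 via ε: add s8.
From s8 via ε: add s3.
From s3 via ε: add s1.
From s1 via ε: add s7.
From s7 via ε: add s6.
No new states can be added; the closed set is {s1, s3, s4, s6, s7, s8, s9}.

{s1, s3, s4, s6, s7, s8, s9}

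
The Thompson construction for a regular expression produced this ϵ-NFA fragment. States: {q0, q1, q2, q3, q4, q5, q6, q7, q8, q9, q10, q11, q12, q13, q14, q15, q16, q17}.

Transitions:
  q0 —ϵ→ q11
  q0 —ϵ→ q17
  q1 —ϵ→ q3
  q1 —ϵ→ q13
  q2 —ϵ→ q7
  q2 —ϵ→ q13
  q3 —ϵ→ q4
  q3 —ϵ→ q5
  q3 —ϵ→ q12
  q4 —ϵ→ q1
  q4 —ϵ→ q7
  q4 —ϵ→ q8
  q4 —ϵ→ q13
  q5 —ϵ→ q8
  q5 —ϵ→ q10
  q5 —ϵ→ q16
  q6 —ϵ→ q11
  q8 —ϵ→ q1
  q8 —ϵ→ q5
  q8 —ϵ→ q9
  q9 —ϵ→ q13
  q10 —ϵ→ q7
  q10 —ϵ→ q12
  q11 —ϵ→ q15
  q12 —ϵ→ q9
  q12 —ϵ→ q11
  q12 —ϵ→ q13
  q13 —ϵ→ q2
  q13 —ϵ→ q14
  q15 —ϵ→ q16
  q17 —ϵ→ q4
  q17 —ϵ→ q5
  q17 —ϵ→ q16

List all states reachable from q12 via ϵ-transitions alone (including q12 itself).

{q2, q7, q9, q11, q12, q13, q14, q15, q16}

Start with {q12}.
From q12 via ϵ: add q9, q11, q13.
From q11 via ϵ: add q15.
From q13 via ϵ: add q2, q14.
From q2 via ϵ: add q7.
From q15 via ϵ: add q16.
No new states can be added; the closed set is {q2, q7, q9, q11, q12, q13, q14, q15, q16}.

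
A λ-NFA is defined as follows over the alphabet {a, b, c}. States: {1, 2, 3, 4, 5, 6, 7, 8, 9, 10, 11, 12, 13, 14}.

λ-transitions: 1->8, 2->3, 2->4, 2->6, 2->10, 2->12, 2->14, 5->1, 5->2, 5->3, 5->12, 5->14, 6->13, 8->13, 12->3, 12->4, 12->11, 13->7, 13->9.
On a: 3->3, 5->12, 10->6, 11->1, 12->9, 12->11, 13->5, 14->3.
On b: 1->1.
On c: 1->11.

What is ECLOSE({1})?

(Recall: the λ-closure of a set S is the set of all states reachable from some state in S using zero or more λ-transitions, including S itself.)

{1, 7, 8, 9, 13}

Start with {1}.
From 1 via λ: add 8.
From 8 via λ: add 13.
From 13 via λ: add 7, 9.
No new states can be added; the closed set is {1, 7, 8, 9, 13}.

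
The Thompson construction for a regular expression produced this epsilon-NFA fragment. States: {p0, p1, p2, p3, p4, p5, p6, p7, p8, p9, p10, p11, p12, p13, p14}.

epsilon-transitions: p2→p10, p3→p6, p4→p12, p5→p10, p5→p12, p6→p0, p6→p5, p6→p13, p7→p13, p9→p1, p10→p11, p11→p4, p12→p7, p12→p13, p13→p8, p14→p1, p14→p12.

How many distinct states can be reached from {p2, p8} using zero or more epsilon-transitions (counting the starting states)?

Start with {p2, p8}.
From p2 via epsilon: add p10.
From p10 via epsilon: add p11.
From p11 via epsilon: add p4.
From p4 via epsilon: add p12.
From p12 via epsilon: add p7, p13.
epsilon-closure = {p2, p4, p7, p8, p10, p11, p12, p13}, which has 8 states.

8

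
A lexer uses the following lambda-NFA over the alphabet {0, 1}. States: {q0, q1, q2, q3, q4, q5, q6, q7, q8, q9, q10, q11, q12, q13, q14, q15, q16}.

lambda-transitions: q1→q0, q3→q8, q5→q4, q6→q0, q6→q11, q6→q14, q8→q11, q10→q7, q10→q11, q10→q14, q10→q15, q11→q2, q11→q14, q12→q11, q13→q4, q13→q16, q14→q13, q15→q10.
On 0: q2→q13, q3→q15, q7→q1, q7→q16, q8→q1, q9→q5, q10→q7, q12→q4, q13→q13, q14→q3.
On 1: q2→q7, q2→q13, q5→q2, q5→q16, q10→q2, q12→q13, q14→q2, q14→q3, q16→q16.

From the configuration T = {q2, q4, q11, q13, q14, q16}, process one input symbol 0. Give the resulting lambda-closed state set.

q2 on 0 → {q13}.
q13 on 0 → {q13}.
q14 on 0 → {q3}.
No 0-transition from q4, q11, q16.
Union after reading 0: {q3, q13}.
Now take the lambda-closure:
From q3 via lambda: add q8.
From q13 via lambda: add q4, q16.
From q8 via lambda: add q11.
From q11 via lambda: add q2, q14.
No new states can be added; the closed set is {q2, q3, q4, q8, q11, q13, q14, q16}.

{q2, q3, q4, q8, q11, q13, q14, q16}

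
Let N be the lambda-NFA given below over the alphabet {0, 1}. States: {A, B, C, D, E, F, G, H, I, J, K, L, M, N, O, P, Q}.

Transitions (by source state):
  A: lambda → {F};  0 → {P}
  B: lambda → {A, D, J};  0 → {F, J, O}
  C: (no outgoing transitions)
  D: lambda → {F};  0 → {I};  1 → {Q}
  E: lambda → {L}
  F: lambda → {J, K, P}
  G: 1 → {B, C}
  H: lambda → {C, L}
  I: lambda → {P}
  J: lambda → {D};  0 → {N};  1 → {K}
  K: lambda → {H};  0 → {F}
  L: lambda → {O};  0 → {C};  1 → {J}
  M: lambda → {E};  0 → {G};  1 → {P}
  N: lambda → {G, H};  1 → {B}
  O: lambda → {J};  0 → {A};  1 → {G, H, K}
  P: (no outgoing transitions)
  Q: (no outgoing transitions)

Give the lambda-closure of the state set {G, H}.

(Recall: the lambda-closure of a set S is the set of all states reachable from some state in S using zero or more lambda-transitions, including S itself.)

Start with {G, H}.
From H via lambda: add C, L.
From L via lambda: add O.
From O via lambda: add J.
From J via lambda: add D.
From D via lambda: add F.
From F via lambda: add K, P.
No new states can be added; the closed set is {C, D, F, G, H, J, K, L, O, P}.

{C, D, F, G, H, J, K, L, O, P}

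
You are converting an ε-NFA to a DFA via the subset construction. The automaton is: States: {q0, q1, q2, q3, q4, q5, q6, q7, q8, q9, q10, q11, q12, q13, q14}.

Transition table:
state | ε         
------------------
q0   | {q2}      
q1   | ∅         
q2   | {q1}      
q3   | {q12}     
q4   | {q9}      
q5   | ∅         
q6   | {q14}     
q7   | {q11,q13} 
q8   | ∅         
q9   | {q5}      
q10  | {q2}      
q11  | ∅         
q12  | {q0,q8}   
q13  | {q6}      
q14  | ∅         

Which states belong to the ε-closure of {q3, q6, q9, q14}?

{q0, q1, q2, q3, q5, q6, q8, q9, q12, q14}

Start with {q3, q6, q9, q14}.
From q3 via ε: add q12.
From q9 via ε: add q5.
From q12 via ε: add q0, q8.
From q0 via ε: add q2.
From q2 via ε: add q1.
No new states can be added; the closed set is {q0, q1, q2, q3, q5, q6, q8, q9, q12, q14}.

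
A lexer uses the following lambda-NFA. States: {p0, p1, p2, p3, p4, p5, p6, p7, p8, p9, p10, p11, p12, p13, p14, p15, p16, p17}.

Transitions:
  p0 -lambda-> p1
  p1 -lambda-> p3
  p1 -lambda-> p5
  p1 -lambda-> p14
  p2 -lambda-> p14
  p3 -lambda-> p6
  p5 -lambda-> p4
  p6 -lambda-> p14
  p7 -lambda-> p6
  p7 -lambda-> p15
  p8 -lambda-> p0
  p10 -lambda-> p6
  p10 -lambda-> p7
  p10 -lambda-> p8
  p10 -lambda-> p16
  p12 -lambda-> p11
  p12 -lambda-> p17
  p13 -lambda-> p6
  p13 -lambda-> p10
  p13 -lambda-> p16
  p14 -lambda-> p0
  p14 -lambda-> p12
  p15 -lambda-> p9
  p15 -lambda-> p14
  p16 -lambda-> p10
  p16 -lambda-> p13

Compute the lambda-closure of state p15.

Start with {p15}.
From p15 via lambda: add p9, p14.
From p14 via lambda: add p0, p12.
From p0 via lambda: add p1.
From p12 via lambda: add p11, p17.
From p1 via lambda: add p3, p5.
From p3 via lambda: add p6.
From p5 via lambda: add p4.
No new states can be added; the closed set is {p0, p1, p3, p4, p5, p6, p9, p11, p12, p14, p15, p17}.

{p0, p1, p3, p4, p5, p6, p9, p11, p12, p14, p15, p17}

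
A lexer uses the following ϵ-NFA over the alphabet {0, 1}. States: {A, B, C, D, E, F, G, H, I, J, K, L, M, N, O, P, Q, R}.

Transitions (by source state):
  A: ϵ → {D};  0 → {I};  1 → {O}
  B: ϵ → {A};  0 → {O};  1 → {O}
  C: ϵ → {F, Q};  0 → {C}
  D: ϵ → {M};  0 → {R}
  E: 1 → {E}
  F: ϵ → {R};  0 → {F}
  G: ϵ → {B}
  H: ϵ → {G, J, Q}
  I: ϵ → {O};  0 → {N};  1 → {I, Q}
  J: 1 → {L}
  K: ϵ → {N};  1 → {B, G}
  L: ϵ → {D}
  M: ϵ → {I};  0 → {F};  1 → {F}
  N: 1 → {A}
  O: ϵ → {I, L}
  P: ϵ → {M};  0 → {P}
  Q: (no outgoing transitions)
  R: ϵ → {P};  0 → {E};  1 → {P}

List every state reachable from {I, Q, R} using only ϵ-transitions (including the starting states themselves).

{D, I, L, M, O, P, Q, R}

Start with {I, Q, R}.
From I via ϵ: add O.
From R via ϵ: add P.
From O via ϵ: add L.
From P via ϵ: add M.
From L via ϵ: add D.
No new states can be added; the closed set is {D, I, L, M, O, P, Q, R}.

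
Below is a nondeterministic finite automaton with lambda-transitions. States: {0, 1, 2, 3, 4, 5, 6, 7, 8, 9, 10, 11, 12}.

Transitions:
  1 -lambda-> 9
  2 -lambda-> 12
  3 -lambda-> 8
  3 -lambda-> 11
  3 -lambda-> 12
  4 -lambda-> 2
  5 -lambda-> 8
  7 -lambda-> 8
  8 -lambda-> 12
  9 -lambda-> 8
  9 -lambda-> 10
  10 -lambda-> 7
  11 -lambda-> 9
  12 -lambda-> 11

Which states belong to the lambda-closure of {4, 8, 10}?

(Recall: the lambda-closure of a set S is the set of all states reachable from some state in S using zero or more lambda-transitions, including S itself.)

Start with {4, 8, 10}.
From 4 via lambda: add 2.
From 8 via lambda: add 12.
From 10 via lambda: add 7.
From 12 via lambda: add 11.
From 11 via lambda: add 9.
No new states can be added; the closed set is {2, 4, 7, 8, 9, 10, 11, 12}.

{2, 4, 7, 8, 9, 10, 11, 12}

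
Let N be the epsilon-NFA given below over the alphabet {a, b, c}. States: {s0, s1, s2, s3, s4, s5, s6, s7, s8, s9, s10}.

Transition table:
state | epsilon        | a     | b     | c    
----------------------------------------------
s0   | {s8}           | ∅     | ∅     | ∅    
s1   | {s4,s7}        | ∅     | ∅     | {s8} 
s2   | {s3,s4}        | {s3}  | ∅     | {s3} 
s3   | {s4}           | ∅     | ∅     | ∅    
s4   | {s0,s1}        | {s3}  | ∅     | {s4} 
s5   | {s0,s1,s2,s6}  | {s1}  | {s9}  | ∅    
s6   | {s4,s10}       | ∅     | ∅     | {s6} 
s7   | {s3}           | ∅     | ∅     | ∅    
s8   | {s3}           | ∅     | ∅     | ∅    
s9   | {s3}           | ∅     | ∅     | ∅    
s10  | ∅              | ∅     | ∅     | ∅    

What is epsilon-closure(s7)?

Start with {s7}.
From s7 via epsilon: add s3.
From s3 via epsilon: add s4.
From s4 via epsilon: add s0, s1.
From s0 via epsilon: add s8.
No new states can be added; the closed set is {s0, s1, s3, s4, s7, s8}.

{s0, s1, s3, s4, s7, s8}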